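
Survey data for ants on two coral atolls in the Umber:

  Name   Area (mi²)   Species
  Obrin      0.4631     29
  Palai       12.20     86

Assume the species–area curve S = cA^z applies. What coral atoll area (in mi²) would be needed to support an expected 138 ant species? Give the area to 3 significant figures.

50.6 mi²

z = ln(86/29) / ln(12.2/0.4631) = 1.0871 / 3.2712 = 0.3323
c = 29 / 0.4631^0.3323 = 29 / 0.7743 = 37.45
A = (138/37.45)^(1/0.3323) ⇒ ln A = ln(3.685)/0.3323 = 3.9245
A = e^3.9245 ≈ 50.63 mi²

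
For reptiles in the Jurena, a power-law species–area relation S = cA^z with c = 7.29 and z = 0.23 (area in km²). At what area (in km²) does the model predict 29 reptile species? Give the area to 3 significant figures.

29 = 7.29 × A^0.23  ⇒  A^0.23 = 29/7.29 = 3.978
ln A = ln(3.978) / 0.23 = 1.3808 / 0.23 = 6.0034
A = e^6.0034 ≈ 404.8 km²

405 km²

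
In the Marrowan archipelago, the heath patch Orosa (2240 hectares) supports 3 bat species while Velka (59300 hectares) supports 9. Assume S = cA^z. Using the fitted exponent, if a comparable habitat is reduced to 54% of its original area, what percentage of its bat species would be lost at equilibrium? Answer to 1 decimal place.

18.7%

z = ln(9/3) / ln(59300/2240) = 1.0986 / 3.2761 = 0.3353
S_new/S_old = (A_new/A_old)^z = 0.54^0.3353 = exp(0.3353 × -0.6162) = 0.8133
Fraction lost = 1 − 0.8133 = 0.1867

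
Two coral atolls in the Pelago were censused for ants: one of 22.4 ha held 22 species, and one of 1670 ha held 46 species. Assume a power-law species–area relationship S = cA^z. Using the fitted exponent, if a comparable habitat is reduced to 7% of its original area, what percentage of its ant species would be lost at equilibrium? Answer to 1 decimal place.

z = ln(46/22) / ln(1670/22.4) = 0.7376 / 4.3115 = 0.1711
S_new/S_old = (A_new/A_old)^z = 0.07^0.1711 = exp(0.1711 × -2.6593) = 0.6345
Fraction lost = 1 − 0.6345 = 0.3655

36.6%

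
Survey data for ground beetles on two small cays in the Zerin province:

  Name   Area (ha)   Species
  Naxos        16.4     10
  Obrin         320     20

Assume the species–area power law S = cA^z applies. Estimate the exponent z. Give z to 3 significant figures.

Taking logs: ln S = ln c + z ln A, so z = (ln S₂ − ln S₁)/(ln A₂ − ln A₁).
z = ln(20/10) / ln(320/16.4) = ln(2) / ln(19.51) = 0.6931 / 2.9710 = 0.2333

0.233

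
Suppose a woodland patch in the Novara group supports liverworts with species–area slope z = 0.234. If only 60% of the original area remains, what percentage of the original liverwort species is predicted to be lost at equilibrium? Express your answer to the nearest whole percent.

11%

S_new/S_old = (A_new/A_old)^z = 0.6^0.234
= exp(0.234 × ln 0.6) = exp(0.234 × -0.5108) = exp(-0.1195) ≈ 0.8873
Fraction lost = 1 − 0.8873 = 0.1127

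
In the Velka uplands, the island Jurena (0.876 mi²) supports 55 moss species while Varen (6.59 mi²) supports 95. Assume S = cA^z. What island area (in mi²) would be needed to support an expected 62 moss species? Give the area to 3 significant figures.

1.36 mi²

z = ln(95/55) / ln(6.59/0.876) = 0.5465 / 2.0179 = 0.2708
c = 55 / 0.876^0.2708 = 55 / 0.9648 = 57.01
A = (62/57.01)^(1/0.2708) ⇒ ln A = ln(1.088)/0.2708 = 0.3099
A = e^0.3099 ≈ 1.363 mi²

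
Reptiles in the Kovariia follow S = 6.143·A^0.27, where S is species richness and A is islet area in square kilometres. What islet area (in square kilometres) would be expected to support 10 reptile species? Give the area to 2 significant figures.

6.1 square kilometres

10 = 6.143 × A^0.27  ⇒  A^0.27 = 10/6.143 = 1.628
ln A = ln(1.628) / 0.27 = 0.4873 / 0.27 = 1.8047
A = e^1.8047 ≈ 6.078 square kilometres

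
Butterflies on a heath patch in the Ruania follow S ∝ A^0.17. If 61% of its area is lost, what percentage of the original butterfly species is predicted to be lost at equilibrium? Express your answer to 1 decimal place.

14.8%

S_new/S_old = (A_new/A_old)^z = 0.39^0.17
= exp(0.17 × ln 0.39) = exp(0.17 × -0.9416) = exp(-0.1601) ≈ 0.8521
Fraction lost = 1 − 0.8521 = 0.1479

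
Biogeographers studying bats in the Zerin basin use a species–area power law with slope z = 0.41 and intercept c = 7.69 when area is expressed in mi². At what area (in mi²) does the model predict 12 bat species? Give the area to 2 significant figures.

3.0 mi²

12 = 7.69 × A^0.41  ⇒  A^0.41 = 12/7.69 = 1.56
ln A = ln(1.56) / 0.41 = 0.4450 / 0.41 = 1.0853
A = e^1.0853 ≈ 2.96 mi²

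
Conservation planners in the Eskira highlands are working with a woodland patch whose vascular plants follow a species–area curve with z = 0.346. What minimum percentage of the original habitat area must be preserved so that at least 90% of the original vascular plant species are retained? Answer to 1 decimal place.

Need (A_new/A_old)^0.346 = 0.9, so A_new/A_old = 0.9^(1/0.346) = 0.9^2.89
ln(A_new/A_old) = ln 0.9 / 0.346 = -0.1054 / 0.346 = -0.3045
A_new/A_old = e^-0.3045 ≈ 0.7375

73.7%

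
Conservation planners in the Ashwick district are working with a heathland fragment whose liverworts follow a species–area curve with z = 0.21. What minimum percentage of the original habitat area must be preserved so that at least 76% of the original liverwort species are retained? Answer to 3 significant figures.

Need (A_new/A_old)^0.21 = 0.76, so A_new/A_old = 0.76^(1/0.21) = 0.76^4.762
ln(A_new/A_old) = ln 0.76 / 0.21 = -0.2744 / 0.21 = -1.3068
A_new/A_old = e^-1.3068 ≈ 0.2707

27.1%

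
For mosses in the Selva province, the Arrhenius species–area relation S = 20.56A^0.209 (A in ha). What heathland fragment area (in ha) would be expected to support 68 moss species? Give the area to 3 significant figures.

68 = 20.56 × A^0.209  ⇒  A^0.209 = 68/20.56 = 3.307
ln A = ln(3.307) / 0.209 = 1.1962 / 0.209 = 5.7233
A = e^5.7233 ≈ 305.9 ha

306 ha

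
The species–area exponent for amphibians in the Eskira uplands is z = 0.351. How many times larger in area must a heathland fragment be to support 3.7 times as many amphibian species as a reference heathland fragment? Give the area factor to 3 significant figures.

(A₂/A₁)^0.351 = 3.7, so A₂/A₁ = 3.7^(1/0.351) = 3.7^2.849
ln(A₂/A₁) = ln 3.7 / 0.351 = 1.3083 / 0.351 = 3.7274
A₂/A₁ = e^3.7274 ≈ 41.57

41.6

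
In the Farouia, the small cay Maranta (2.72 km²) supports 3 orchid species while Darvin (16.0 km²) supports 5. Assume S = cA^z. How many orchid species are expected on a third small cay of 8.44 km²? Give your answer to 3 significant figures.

z = ln(5/3) / ln(16/2.72) = 0.5108 / 1.7720 = 0.2883
c = 3 / 2.72^0.2883 = 3 / 1.334 = 2.248
S₃ = 2.248 × 8.44^0.2883 = 2.248 × 1.849 ≈ 4.158

4.16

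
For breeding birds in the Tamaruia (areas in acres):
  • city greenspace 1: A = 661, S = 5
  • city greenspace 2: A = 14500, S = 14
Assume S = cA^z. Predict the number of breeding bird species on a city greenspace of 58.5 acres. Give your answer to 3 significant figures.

2.23

z = ln(14/5) / ln(14500/661) = 1.0296 / 3.0882 = 0.3334
c = 5 / 661^0.3334 = 5 / 8.715 = 0.5737
S₃ = 0.5737 × 58.5^0.3334 = 0.5737 × 3.883 ≈ 2.228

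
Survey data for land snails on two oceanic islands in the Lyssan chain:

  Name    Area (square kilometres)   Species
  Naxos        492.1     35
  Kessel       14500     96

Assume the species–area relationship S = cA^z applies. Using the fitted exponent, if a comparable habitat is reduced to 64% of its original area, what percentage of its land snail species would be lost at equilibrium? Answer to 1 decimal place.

12.5%

z = ln(96/35) / ln(14500/492.1) = 1.0090 / 3.3832 = 0.2982
S_new/S_old = (A_new/A_old)^z = 0.64^0.2982 = exp(0.2982 × -0.4463) = 0.8754
Fraction lost = 1 − 0.8754 = 0.1246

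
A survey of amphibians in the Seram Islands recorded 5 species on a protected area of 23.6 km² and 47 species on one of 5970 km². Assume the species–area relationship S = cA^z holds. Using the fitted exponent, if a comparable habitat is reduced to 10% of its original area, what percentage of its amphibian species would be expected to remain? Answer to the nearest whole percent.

z = ln(47/5) / ln(5970/23.6) = 2.2407 / 5.5333 = 0.4050
S_new/S_old = (A_new/A_old)^z = 0.1^0.4050 = exp(0.4050 × -2.3026) = 0.3936

39%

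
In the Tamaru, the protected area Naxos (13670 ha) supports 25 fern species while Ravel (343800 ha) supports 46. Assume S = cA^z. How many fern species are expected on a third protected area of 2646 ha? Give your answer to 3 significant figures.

18.3

z = ln(46/25) / ln(343800/13670) = 0.6098 / 3.2249 = 0.1891
c = 25 / 13670^0.1891 = 25 / 6.053 = 4.13
S₃ = 4.13 × 2646^0.1891 = 4.13 × 4.438 ≈ 18.33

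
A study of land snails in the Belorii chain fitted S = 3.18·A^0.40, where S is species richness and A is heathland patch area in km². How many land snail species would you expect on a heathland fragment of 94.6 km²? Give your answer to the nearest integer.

20

S = 3.18 × 94.6^0.4
ln S = ln 3.18 + 0.4 × ln 94.6 = 1.1569 + 0.4 × 4.5497 = 2.9767
S = e^2.9767 ≈ 19.62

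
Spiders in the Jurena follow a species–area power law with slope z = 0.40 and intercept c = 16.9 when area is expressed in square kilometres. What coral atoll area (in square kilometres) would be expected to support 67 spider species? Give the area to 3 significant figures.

31.3 square kilometres

67 = 16.9 × A^0.4  ⇒  A^0.4 = 67/16.9 = 3.964
ln A = ln(3.964) / 0.4 = 1.3774 / 0.4 = 3.4434
A = e^3.4434 ≈ 31.29 square kilometres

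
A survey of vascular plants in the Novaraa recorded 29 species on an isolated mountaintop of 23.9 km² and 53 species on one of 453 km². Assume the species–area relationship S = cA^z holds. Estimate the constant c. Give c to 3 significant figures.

15.1

z = ln(S₂/S₁) / ln(A₂/A₁) = ln(53/29) / ln(453/23.9) = 0.6030 / 2.9420 = 0.2050
c = S₁ / A₁^z = 29 / 23.9^0.2050 = 29 / 1.917 = 15.13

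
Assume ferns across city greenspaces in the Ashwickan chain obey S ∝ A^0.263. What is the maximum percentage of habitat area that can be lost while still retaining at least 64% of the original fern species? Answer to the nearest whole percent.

82%

Need (A_new/A_old)^0.263 = 0.64, so A_new/A_old = 0.64^(1/0.263) = 0.64^3.802
ln(A_new/A_old) = ln 0.64 / 0.263 = -0.4463 / 0.263 = -1.6969
A_new/A_old = e^-1.6969 ≈ 0.1832
Fraction that can be lost = 1 − 0.1832 = 0.8168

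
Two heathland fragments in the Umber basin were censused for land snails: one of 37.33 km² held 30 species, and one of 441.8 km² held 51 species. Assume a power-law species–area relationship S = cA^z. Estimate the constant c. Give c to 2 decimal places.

13.79

z = ln(S₂/S₁) / ln(A₂/A₁) = ln(51/30) / ln(441.8/37.33) = 0.5306 / 2.4711 = 0.2147
c = S₁ / A₁^z = 30 / 37.33^0.2147 = 30 / 2.176 = 13.79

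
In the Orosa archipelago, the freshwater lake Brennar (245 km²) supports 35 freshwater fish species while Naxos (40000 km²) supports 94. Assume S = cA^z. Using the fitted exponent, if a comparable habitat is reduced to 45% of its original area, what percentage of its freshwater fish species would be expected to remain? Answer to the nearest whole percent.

z = ln(94/35) / ln(40000/245) = 0.9879 / 5.0954 = 0.1939
S_new/S_old = (A_new/A_old)^z = 0.45^0.1939 = exp(0.1939 × -0.7985) = 0.8566

86%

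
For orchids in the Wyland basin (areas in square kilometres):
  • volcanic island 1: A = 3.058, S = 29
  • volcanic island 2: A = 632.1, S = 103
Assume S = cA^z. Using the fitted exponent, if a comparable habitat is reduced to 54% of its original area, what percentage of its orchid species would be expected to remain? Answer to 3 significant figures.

z = ln(103/29) / ln(632.1/3.058) = 1.2674 / 5.3313 = 0.2377
S_new/S_old = (A_new/A_old)^z = 0.54^0.2377 = exp(0.2377 × -0.6162) = 0.8637

86.4%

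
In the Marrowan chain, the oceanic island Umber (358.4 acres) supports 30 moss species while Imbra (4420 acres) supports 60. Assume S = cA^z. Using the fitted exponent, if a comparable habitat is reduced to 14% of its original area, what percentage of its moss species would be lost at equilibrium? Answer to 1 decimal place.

z = ln(60/30) / ln(4420/358.4) = 0.6931 / 2.5122 = 0.2759
S_new/S_old = (A_new/A_old)^z = 0.14^0.2759 = exp(0.2759 × -1.9661) = 0.5813
Fraction lost = 1 − 0.5813 = 0.4187

41.9%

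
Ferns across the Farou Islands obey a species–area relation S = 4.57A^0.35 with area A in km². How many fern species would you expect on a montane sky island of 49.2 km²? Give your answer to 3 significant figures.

S = 4.57 × 49.2^0.35 = 4.57 × 3.91 ≈ 17.87

17.9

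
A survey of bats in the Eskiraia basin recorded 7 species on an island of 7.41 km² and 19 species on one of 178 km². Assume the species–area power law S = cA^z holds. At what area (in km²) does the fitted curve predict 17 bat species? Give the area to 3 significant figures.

125 km²

z = ln(19/7) / ln(178/7.41) = 0.9985 / 3.1790 = 0.3141
c = 7 / 7.41^0.3141 = 7 / 1.876 = 3.731
A = (17/3.731)^(1/0.3141) ⇒ ln A = ln(4.556)/0.3141 = 4.8277
A = e^4.8277 ≈ 124.9 km²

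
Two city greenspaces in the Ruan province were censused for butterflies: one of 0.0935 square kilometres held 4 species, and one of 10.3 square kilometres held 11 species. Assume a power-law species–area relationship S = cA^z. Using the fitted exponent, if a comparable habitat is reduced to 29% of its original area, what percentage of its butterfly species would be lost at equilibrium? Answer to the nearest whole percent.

z = ln(11/4) / ln(10.3/0.0935) = 1.0116 / 4.7019 = 0.2151
S_new/S_old = (A_new/A_old)^z = 0.29^0.2151 = exp(0.2151 × -1.2379) = 0.7662
Fraction lost = 1 − 0.7662 = 0.2338

23%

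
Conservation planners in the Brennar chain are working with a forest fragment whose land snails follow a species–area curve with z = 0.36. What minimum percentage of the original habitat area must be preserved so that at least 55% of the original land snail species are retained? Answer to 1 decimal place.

19.0%

Need (A_new/A_old)^0.36 = 0.55, so A_new/A_old = 0.55^(1/0.36) = 0.55^2.778
ln(A_new/A_old) = ln 0.55 / 0.36 = -0.5978 / 0.36 = -1.6607
A_new/A_old = e^-1.6607 ≈ 0.19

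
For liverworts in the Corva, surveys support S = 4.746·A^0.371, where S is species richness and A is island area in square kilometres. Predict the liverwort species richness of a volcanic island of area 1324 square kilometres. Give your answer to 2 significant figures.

68

S = 4.746 × 1324^0.371
ln S = ln 4.746 + 0.371 × ln 1324 = 1.5573 + 0.371 × 7.1884 = 4.2242
S = e^4.2242 ≈ 68.32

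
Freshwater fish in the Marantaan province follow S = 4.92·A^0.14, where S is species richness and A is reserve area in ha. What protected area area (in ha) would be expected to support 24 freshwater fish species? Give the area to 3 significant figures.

82400 ha

24 = 4.92 × A^0.14  ⇒  A^0.14 = 24/4.92 = 4.878
ln A = ln(4.878) / 0.14 = 1.5847 / 0.14 = 11.3196
A = e^11.3196 ≈ 82422 ha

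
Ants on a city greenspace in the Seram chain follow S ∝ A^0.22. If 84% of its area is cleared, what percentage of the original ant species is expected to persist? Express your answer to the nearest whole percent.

67%

S_new/S_old = (A_new/A_old)^z = 0.16^0.22
= exp(0.22 × ln 0.16) = exp(0.22 × -1.8326) = exp(-0.4032) ≈ 0.6682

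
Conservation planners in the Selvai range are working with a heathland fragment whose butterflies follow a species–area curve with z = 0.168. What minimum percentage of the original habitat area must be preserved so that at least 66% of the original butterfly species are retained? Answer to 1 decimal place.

Need (A_new/A_old)^0.168 = 0.66, so A_new/A_old = 0.66^(1/0.168) = 0.66^5.952
ln(A_new/A_old) = ln 0.66 / 0.168 = -0.4155 / 0.168 = -2.4733
A_new/A_old = e^-2.4733 ≈ 0.08431

8.4%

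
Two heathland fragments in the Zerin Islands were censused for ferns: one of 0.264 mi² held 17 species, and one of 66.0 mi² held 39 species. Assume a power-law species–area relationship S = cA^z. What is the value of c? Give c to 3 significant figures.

20.8

z = ln(S₂/S₁) / ln(A₂/A₁) = ln(39/17) / ln(66/0.264) = 0.8303 / 5.5215 = 0.1504
c = S₁ / A₁^z = 17 / 0.264^0.1504 = 17 / 0.8185 = 20.77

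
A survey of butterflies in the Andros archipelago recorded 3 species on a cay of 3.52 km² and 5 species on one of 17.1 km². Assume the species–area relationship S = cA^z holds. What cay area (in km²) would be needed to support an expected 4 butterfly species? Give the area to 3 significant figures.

8.57 km²

z = ln(5/3) / ln(17.1/3.52) = 0.5108 / 1.5806 = 0.3232
c = 3 / 3.52^0.3232 = 3 / 1.502 = 1.998
A = (4/1.998)^(1/0.3232) ⇒ ln A = ln(2.002)/0.3232 = 2.1486
A = e^2.1486 ≈ 8.573 km²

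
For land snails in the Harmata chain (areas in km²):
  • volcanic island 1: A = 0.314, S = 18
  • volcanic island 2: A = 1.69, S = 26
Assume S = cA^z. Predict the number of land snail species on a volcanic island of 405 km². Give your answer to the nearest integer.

86

z = ln(26/18) / ln(1.69/0.314) = 0.3677 / 1.6831 = 0.2185
c = 18 / 0.314^0.2185 = 18 / 0.7764 = 23.18
S₃ = 23.18 × 405^0.2185 = 23.18 × 3.713 ≈ 86.07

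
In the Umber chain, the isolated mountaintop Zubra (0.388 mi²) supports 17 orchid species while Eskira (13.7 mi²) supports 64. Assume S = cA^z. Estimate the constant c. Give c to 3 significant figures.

z = ln(S₂/S₁) / ln(A₂/A₁) = ln(64/17) / ln(13.7/0.388) = 1.3257 / 3.5641 = 0.3719
c = S₁ / A₁^z = 17 / 0.388^0.3719 = 17 / 0.7032 = 24.18

24.2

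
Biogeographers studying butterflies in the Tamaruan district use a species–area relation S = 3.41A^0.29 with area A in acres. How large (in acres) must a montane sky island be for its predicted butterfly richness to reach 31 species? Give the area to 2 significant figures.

31 = 3.41 × A^0.29  ⇒  A^0.29 = 31/3.41 = 9.091
ln A = ln(9.091) / 0.29 = 2.2073 / 0.29 = 7.6113
A = e^7.6113 ≈ 2021 acres

2000 acres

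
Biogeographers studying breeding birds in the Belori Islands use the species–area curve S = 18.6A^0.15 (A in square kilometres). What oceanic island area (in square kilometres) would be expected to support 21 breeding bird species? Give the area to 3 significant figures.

2.25 square kilometres

21 = 18.6 × A^0.15  ⇒  A^0.15 = 21/18.6 = 1.129
ln A = ln(1.129) / 0.15 = 0.1214 / 0.15 = 0.8091
A = e^0.8091 ≈ 2.246 square kilometres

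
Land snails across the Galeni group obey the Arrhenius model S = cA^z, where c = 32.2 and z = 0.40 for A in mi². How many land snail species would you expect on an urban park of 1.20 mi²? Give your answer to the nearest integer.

35

S = 32.2 × 1.2^0.4
ln S = ln 32.2 + 0.4 × ln 1.2 = 3.4720 + 0.4 × 0.1823 = 3.5449
S = e^3.5449 ≈ 34.64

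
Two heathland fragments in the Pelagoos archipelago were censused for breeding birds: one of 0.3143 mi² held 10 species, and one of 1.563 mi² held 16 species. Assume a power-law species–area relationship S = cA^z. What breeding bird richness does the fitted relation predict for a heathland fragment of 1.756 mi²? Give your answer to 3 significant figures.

z = ln(16/10) / ln(1.563/0.3143) = 0.4700 / 1.6040 = 0.2930
c = 10 / 0.3143^0.2930 = 10 / 0.7124 = 14.04
S₃ = 14.04 × 1.756^0.2930 = 14.04 × 1.179 ≈ 16.56

16.6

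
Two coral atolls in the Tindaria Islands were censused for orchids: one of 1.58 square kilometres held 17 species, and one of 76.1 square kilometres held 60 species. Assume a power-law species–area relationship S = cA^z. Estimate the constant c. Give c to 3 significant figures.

z = ln(S₂/S₁) / ln(A₂/A₁) = ln(60/17) / ln(76.1/1.58) = 1.2611 / 3.8746 = 0.3255
c = S₁ / A₁^z = 17 / 1.58^0.3255 = 17 / 1.161 = 14.65

14.6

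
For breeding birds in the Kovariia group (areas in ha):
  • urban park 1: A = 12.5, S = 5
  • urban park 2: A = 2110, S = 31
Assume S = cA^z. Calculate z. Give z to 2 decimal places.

Taking logs: ln S = ln c + z ln A, so z = (ln S₂ − ln S₁)/(ln A₂ − ln A₁).
z = ln(31/5) / ln(2110/12.5) = ln(6.2) / ln(168.8) = 1.8245 / 5.1287 = 0.3558

0.36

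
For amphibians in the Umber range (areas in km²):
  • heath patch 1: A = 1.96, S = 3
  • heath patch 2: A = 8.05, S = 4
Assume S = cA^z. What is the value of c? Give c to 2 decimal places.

z = ln(S₂/S₁) / ln(A₂/A₁) = ln(4/3) / ln(8.05/1.96) = 0.2877 / 1.4127 = 0.2036
c = S₁ / A₁^z = 3 / 1.96^0.2036 = 3 / 1.147 = 2.616

2.62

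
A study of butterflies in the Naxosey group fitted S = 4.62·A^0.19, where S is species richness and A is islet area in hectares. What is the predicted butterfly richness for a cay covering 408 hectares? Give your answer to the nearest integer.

14

S = 4.62 × 408^0.19
ln S = ln 4.62 + 0.19 × ln 408 = 1.5304 + 0.19 × 6.0113 = 2.6725
S = e^2.6725 ≈ 14.48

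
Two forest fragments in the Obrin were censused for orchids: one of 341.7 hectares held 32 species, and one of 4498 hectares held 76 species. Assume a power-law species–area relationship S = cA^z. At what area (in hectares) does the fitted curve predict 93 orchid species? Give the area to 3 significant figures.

z = ln(76/32) / ln(4498/341.7) = 0.8650 / 2.5775 = 0.3356
c = 32 / 341.7^0.3356 = 32 / 7.084 = 4.517
A = (93/4.517)^(1/0.3356) ⇒ ln A = ln(20.59)/0.3356 = 9.0129
A = e^9.0129 ≈ 8208 hectares

8210 hectares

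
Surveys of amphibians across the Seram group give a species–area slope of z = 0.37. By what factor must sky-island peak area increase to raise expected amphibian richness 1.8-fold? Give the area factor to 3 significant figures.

(A₂/A₁)^0.37 = 1.8, so A₂/A₁ = 1.8^(1/0.37) = 1.8^2.703
ln(A₂/A₁) = ln 1.8 / 0.37 = 0.5878 / 0.37 = 1.5886
A₂/A₁ = e^1.5886 ≈ 4.897

4.90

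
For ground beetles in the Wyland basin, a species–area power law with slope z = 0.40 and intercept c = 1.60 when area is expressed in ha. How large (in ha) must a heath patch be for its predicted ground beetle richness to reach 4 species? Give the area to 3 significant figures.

9.88 ha

4 = 1.6 × A^0.4  ⇒  A^0.4 = 4/1.6 = 2.5
ln A = ln(2.5) / 0.4 = 0.9163 / 0.4 = 2.2907
A = e^2.2907 ≈ 9.882 ha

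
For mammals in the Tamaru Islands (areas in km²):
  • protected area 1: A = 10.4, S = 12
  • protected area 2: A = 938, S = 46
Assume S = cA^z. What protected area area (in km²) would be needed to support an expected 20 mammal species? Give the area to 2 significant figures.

z = ln(46/12) / ln(938/10.4) = 1.3437 / 4.5019 = 0.2985
c = 12 / 10.4^0.2985 = 12 / 2.012 = 5.965
A = (20/5.965)^(1/0.2985) ⇒ ln A = ln(3.353)/0.2985 = 4.0532
A = e^4.0532 ≈ 57.58 km²

58 km²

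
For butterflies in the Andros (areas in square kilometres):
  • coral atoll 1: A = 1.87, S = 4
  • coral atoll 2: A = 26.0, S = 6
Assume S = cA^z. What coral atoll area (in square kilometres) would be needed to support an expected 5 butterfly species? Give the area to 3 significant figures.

7.96 square kilometres

z = ln(6/4) / ln(26/1.87) = 0.4055 / 2.6322 = 0.1540
c = 4 / 1.87^0.1540 = 4 / 1.101 = 3.632
A = (5/3.632)^(1/0.1540) ⇒ ln A = ln(1.377)/0.1540 = 2.0745
A = e^2.0745 ≈ 7.961 square kilometres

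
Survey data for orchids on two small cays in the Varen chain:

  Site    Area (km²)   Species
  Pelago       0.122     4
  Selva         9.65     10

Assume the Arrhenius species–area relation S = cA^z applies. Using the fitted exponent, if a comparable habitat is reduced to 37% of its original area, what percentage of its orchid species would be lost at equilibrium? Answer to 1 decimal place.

18.8%

z = ln(10/4) / ln(9.65/0.122) = 0.9163 / 4.3707 = 0.2096
S_new/S_old = (A_new/A_old)^z = 0.37^0.2096 = exp(0.2096 × -0.9943) = 0.8119
Fraction lost = 1 − 0.8119 = 0.1881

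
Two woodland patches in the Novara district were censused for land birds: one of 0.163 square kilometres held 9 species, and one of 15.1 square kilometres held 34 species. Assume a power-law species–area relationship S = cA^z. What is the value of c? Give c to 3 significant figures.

15.3

z = ln(S₂/S₁) / ln(A₂/A₁) = ln(34/9) / ln(15.1/0.163) = 1.3291 / 4.5287 = 0.2935
c = S₁ / A₁^z = 9 / 0.163^0.2935 = 9 / 0.5872 = 15.33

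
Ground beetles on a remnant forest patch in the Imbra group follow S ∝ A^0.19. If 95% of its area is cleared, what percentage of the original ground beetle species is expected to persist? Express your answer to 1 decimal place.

S_new/S_old = (A_new/A_old)^z = 0.05^0.19
= exp(0.19 × ln 0.05) = exp(0.19 × -2.9957) = exp(-0.5692) ≈ 0.566

56.6%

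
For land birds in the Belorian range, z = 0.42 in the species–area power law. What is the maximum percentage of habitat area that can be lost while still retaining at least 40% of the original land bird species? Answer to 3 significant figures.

Need (A_new/A_old)^0.42 = 0.4, so A_new/A_old = 0.4^(1/0.42) = 0.4^2.381
ln(A_new/A_old) = ln 0.4 / 0.42 = -0.9163 / 0.42 = -2.1816
A_new/A_old = e^-2.1816 ≈ 0.1129
Fraction that can be lost = 1 − 0.1129 = 0.8871

88.7%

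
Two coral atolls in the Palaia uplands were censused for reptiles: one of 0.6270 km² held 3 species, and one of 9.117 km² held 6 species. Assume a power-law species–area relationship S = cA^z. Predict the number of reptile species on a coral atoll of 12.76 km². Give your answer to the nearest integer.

7

z = ln(6/3) / ln(9.117/0.627) = 0.6931 / 2.6769 = 0.2589
c = 3 / 0.627^0.2589 = 3 / 0.8861 = 3.385
S₃ = 3.385 × 12.76^0.2589 = 3.385 × 1.933 ≈ 6.546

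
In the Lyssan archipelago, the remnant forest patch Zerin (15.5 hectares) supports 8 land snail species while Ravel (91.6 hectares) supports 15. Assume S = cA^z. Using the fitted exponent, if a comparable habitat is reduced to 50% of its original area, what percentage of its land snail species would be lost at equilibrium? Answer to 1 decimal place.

z = ln(15/8) / ln(91.6/15.5) = 0.6286 / 1.7766 = 0.3538
S_new/S_old = (A_new/A_old)^z = 0.5^0.3538 = exp(0.3538 × -0.6931) = 0.7825
Fraction lost = 1 − 0.7825 = 0.2175

21.7%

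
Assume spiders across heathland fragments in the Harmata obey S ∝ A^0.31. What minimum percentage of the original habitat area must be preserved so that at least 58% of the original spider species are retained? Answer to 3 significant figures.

Need (A_new/A_old)^0.31 = 0.58, so A_new/A_old = 0.58^(1/0.31) = 0.58^3.226
ln(A_new/A_old) = ln 0.58 / 0.31 = -0.5447 / 0.31 = -1.7572
A_new/A_old = e^-1.7572 ≈ 0.1725

17.3%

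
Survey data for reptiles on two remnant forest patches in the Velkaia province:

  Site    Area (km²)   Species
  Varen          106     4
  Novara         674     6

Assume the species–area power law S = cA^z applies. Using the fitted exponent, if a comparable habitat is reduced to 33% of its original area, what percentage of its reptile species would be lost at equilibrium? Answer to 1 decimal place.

z = ln(6/4) / ln(674/106) = 0.4055 / 1.8498 = 0.2192
S_new/S_old = (A_new/A_old)^z = 0.33^0.2192 = exp(0.2192 × -1.1087) = 0.7843
Fraction lost = 1 − 0.7843 = 0.2157

21.6%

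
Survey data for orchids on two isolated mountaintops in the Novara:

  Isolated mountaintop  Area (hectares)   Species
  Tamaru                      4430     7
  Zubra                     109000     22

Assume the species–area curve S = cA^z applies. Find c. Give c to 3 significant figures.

z = ln(S₂/S₁) / ln(A₂/A₁) = ln(22/7) / ln(109000/4430) = 1.1451 / 3.2029 = 0.3575
c = S₁ / A₁^z = 7 / 4430^0.3575 = 7 / 20.12 = 0.3479

0.348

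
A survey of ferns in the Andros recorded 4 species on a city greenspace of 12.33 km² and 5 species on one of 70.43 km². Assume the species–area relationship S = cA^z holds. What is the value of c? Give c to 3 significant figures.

2.90

z = ln(S₂/S₁) / ln(A₂/A₁) = ln(5/4) / ln(70.43/12.33) = 0.2231 / 1.7426 = 0.1281
c = S₁ / A₁^z = 4 / 12.33^0.1281 = 4 / 1.379 = 2.9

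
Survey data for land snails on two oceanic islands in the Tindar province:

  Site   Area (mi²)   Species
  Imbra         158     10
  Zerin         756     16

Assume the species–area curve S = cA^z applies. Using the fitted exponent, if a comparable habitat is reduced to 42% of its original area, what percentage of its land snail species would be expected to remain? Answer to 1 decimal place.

z = ln(16/10) / ln(756/158) = 0.4700 / 1.5654 = 0.3002
S_new/S_old = (A_new/A_old)^z = 0.42^0.3002 = exp(0.3002 × -0.8675) = 0.7707

77.1%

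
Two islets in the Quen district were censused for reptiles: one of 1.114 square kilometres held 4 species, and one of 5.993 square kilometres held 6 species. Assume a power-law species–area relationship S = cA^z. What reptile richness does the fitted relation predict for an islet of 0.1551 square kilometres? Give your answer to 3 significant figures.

2.49

z = ln(6/4) / ln(5.993/1.114) = 0.4055 / 1.6826 = 0.2410
c = 4 / 1.114^0.2410 = 4 / 1.026 = 3.897
S₃ = 3.897 × 0.1551^0.2410 = 3.897 × 0.6382 ≈ 2.487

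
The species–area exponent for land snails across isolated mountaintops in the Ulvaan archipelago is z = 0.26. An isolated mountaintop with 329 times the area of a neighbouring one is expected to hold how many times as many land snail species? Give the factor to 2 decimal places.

S₂/S₁ = (A₂/A₁)^z = 329^0.26
ln(S₂/S₁) = 0.26 × ln 329 = 0.26 × 5.7961 = 1.5070
S₂/S₁ = e^1.5070 ≈ 4.513

4.51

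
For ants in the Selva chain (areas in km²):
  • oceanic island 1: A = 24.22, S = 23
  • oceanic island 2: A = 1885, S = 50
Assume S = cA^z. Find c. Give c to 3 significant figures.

13.0

z = ln(S₂/S₁) / ln(A₂/A₁) = ln(50/23) / ln(1885/24.22) = 0.7765 / 4.3545 = 0.1783
c = S₁ / A₁^z = 23 / 24.22^0.1783 = 23 / 1.765 = 13.03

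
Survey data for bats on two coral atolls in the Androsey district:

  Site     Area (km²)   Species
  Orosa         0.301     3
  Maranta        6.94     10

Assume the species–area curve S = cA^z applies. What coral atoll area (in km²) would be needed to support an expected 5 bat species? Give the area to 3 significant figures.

z = ln(10/3) / ln(6.94/0.301) = 1.2040 / 3.1379 = 0.3837
c = 3 / 0.301^0.3837 = 3 / 0.6309 = 4.755
A = (5/4.755)^(1/0.3837) ⇒ ln A = ln(1.051)/0.3837 = 0.1307
A = e^0.1307 ≈ 1.14 km²

1.14 km²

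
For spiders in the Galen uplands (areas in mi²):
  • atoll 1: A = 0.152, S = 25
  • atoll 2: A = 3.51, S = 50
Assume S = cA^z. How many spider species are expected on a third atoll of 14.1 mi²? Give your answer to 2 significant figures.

z = ln(50/25) / ln(3.51/0.152) = 0.6931 / 3.1395 = 0.2208
c = 25 / 0.152^0.2208 = 25 / 0.6597 = 37.89
S₃ = 37.89 × 14.1^0.2208 = 37.89 × 1.794 ≈ 67.97

68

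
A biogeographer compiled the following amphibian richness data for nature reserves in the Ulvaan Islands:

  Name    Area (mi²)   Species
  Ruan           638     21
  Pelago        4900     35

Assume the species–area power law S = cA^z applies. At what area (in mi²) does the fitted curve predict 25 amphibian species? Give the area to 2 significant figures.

1300 mi²

z = ln(35/21) / ln(4900/638) = 0.5108 / 2.0387 = 0.2506
c = 21 / 638^0.2506 = 21 / 5.044 = 4.163
A = (25/4.163)^(1/0.2506) ⇒ ln A = ln(6.005)/0.2506 = 7.1542
A = e^7.1542 ≈ 1279 mi²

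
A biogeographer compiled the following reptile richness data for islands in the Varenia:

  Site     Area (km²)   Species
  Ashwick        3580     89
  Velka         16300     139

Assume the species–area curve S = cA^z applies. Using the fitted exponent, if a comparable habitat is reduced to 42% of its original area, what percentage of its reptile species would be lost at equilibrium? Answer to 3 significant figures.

22.5%

z = ln(139/89) / ln(16300/3580) = 0.4458 / 1.5158 = 0.2941
S_new/S_old = (A_new/A_old)^z = 0.42^0.2941 = exp(0.2941 × -0.8675) = 0.7748
Fraction lost = 1 − 0.7748 = 0.2252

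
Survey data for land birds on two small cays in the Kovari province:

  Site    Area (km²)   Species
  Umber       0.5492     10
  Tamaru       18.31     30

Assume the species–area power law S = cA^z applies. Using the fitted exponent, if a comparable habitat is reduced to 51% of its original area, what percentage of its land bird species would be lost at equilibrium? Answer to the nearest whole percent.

19%

z = ln(30/10) / ln(18.31/0.5492) = 1.0986 / 3.5067 = 0.3133
S_new/S_old = (A_new/A_old)^z = 0.51^0.3133 = exp(0.3133 × -0.6733) = 0.8098
Fraction lost = 1 − 0.8098 = 0.1902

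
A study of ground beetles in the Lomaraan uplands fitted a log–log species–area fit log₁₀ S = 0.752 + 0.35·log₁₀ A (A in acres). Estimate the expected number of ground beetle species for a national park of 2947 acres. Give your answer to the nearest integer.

93 species

S = 5.649 × 2947^0.35
ln S = ln 5.649 + 0.35 × ln 2947 = 1.7315 + 0.35 × 7.9885 = 4.5275
S = e^4.5275 ≈ 92.53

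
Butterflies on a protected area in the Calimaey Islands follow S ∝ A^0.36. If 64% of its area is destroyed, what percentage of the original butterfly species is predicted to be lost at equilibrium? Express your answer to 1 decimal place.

S_new/S_old = (A_new/A_old)^z = 0.36^0.36
= exp(0.36 × ln 0.36) = exp(0.36 × -1.0217) = exp(-0.3678) ≈ 0.6923
Fraction lost = 1 − 0.6923 = 0.3077

30.8%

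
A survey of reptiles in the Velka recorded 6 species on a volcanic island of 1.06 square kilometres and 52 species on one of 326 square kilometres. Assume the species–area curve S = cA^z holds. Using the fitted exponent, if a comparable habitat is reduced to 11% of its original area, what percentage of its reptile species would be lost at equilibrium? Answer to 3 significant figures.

z = ln(52/6) / ln(326/1.06) = 2.1595 / 5.7286 = 0.3770
S_new/S_old = (A_new/A_old)^z = 0.11^0.3770 = exp(0.3770 × -2.2073) = 0.4352
Fraction lost = 1 − 0.4352 = 0.5648

56.5%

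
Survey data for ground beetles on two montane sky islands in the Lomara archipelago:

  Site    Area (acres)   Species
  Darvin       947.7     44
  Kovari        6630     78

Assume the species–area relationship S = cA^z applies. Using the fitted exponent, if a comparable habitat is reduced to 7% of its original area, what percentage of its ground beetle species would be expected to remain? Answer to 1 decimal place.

z = ln(78/44) / ln(6630/947.7) = 0.5725 / 1.9453 = 0.2943
S_new/S_old = (A_new/A_old)^z = 0.07^0.2943 = exp(0.2943 × -2.6593) = 0.4572

45.7%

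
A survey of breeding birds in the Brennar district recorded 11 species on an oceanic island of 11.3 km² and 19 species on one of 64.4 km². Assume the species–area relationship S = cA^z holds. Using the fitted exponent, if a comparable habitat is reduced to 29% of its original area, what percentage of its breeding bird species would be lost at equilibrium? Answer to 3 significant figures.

z = ln(19/11) / ln(64.4/11.3) = 0.5465 / 1.7403 = 0.3140
S_new/S_old = (A_new/A_old)^z = 0.29^0.3140 = exp(0.3140 × -1.2379) = 0.6779
Fraction lost = 1 − 0.6779 = 0.3221

32.2%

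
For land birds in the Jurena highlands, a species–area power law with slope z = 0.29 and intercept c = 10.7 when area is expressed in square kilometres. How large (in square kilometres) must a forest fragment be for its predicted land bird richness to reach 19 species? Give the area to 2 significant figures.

19 = 10.7 × A^0.29  ⇒  A^0.29 = 19/10.7 = 1.776
ln A = ln(1.776) / 0.29 = 0.5742 / 0.29 = 1.9800
A = e^1.9800 ≈ 7.243 square kilometres

7.2 square kilometres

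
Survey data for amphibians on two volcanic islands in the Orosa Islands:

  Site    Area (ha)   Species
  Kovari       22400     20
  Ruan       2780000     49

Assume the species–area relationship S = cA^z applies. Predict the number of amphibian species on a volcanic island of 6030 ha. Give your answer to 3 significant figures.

15.7

z = ln(49/20) / ln(2780000/22400) = 0.8961 / 4.8211 = 0.1859
c = 20 / 22400^0.1859 = 20 / 6.435 = 3.108
S₃ = 3.108 × 6030^0.1859 = 3.108 × 5.042 ≈ 15.67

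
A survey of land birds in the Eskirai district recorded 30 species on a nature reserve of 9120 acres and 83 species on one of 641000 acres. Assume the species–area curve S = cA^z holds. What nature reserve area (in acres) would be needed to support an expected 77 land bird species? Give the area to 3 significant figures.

z = ln(83/30) / ln(641000/9120) = 1.0176 / 4.2526 = 0.2393
c = 30 / 9120^0.2393 = 30 / 8.864 = 3.384
A = (77/3.384)^(1/0.2393) ⇒ ln A = ln(22.75)/0.2393 = 13.0572
A = e^13.0572 ≈ 468469 acres

468000 acres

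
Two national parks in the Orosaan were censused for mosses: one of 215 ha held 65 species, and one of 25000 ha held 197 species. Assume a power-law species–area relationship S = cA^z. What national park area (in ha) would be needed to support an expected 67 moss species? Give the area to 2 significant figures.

z = ln(197/65) / ln(25000/215) = 1.1088 / 4.7560 = 0.2331
c = 65 / 215^0.2331 = 65 / 3.498 = 18.58
A = (67/18.58)^(1/0.2331) ⇒ ln A = ln(3.605)/0.2331 = 5.5006
A = e^5.5006 ≈ 244.8 ha

240 ha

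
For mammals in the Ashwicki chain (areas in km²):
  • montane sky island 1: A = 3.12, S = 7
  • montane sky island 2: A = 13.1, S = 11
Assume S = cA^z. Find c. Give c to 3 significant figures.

z = ln(S₂/S₁) / ln(A₂/A₁) = ln(11/7) / ln(13.1/3.12) = 0.4520 / 1.4348 = 0.3150
c = S₁ / A₁^z = 7 / 3.12^0.3150 = 7 / 1.431 = 4.891

4.89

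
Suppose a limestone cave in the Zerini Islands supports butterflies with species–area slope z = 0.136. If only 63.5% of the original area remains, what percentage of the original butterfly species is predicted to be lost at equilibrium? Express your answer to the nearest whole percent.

S_new/S_old = (A_new/A_old)^z = 0.635^0.136
= exp(0.136 × ln 0.635) = exp(0.136 × -0.4541) = exp(-0.0618) ≈ 0.9401
Fraction lost = 1 − 0.9401 = 0.05989

6%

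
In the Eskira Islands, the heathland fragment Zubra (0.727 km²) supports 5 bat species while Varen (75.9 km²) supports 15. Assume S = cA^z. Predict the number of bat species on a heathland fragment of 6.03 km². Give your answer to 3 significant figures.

8.24

z = ln(15/5) / ln(75.9/0.727) = 1.0986 / 4.6482 = 0.2363
c = 5 / 0.727^0.2363 = 5 / 0.9274 = 5.391
S₃ = 5.391 × 6.03^0.2363 = 5.391 × 1.529 ≈ 8.244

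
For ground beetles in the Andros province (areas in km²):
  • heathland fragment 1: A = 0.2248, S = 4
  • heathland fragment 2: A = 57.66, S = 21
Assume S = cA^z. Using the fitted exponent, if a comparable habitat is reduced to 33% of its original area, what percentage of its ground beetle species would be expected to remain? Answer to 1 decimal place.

z = ln(21/4) / ln(57.66/0.2248) = 1.6582 / 5.5471 = 0.2989
S_new/S_old = (A_new/A_old)^z = 0.33^0.2989 = exp(0.2989 × -1.1087) = 0.7179

71.8%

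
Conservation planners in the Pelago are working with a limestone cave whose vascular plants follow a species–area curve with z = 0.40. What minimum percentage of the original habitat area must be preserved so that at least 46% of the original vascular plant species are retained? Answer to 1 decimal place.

Need (A_new/A_old)^0.4 = 0.46, so A_new/A_old = 0.46^(1/0.4) = 0.46^2.5
ln(A_new/A_old) = ln 0.46 / 0.4 = -0.7765 / 0.4 = -1.9413
A_new/A_old = e^-1.9413 ≈ 0.1435

14.4%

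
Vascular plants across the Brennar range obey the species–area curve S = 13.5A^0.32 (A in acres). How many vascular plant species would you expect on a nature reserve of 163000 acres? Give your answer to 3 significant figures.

S = 13.5 × 163000^0.32
ln S = ln 13.5 + 0.32 × ln 163000 = 2.6027 + 0.32 × 12.0015 = 6.4432
S = e^6.4432 ≈ 628.4

628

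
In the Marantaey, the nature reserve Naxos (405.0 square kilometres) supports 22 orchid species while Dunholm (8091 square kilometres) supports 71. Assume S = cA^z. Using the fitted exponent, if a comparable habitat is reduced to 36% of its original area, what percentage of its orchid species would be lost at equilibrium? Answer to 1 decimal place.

32.9%

z = ln(71/22) / ln(8091/405) = 1.1716 / 2.9946 = 0.3912
S_new/S_old = (A_new/A_old)^z = 0.36^0.3912 = exp(0.3912 × -1.0217) = 0.6705
Fraction lost = 1 − 0.6705 = 0.3295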